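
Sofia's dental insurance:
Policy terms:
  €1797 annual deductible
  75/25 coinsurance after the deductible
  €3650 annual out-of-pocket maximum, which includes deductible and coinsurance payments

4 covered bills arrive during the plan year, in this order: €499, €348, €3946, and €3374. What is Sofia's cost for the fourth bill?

€843.50

Bill 1, €499: entire amount goes to the deductible. Patient pays €499; OOP now €499.
Bill 2, €348: entire amount goes to the deductible. Patient owes €348 (running OOP €847).
Bill 3, €3946: deductible takes €950, €2996 remains; coinsurance €2996 × 25% = €749. Patient pays €1699; OOP now €2546.
Bill 4, €3374: deductible met; 25% of €3374 = €843.50. Patient pays €843.50; OOP now €3389.50.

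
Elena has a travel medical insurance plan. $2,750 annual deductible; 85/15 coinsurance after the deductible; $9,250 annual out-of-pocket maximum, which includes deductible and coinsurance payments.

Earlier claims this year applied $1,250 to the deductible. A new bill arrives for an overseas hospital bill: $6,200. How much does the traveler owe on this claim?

$2,205

$1,250 of the $2,750 deductible is already met, leaving $1,500.
After the $1,500 deductible portion, $6,200 − $1,500 = $4,700 is subject to coinsurance.
Traveler's 15% share of $4,700 is $705.
So the traveler owes $1,500 + $705 = $2,205 before any cap.
Total out-of-pocket so far would be $1,250 + $2,205 = $3,455, below the $9,250 cap — no reduction.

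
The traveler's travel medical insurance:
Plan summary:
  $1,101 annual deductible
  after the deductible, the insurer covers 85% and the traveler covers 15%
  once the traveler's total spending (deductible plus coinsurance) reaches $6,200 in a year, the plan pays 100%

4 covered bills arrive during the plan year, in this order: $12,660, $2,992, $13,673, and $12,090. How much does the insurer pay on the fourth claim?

Claim 1 ($12,660): deductible takes $1,101, $11,559 remains; traveler's 15% is $1,733.85. Traveler owes $2,834.85 (running OOP $2,834.85). Insurer: $12,660 − $2,834.85 = $9,825.15.
Claim 2 ($2,992): deductible already satisfied, so traveler's share is 15% × $2,992 = $448.80. Traveler pays $448.80; OOP now $3,283.65. Plan pays $2,992 − $448.80 = $2,543.20.
Claim 3 ($13,673): 15% coinsurance on $13,673 = $2,050.95. Traveler pays $2,050.95; OOP now $5,334.60. Plan pays $13,673 − $2,050.95 = $11,622.05.
Claim 4 ($12,090): 15% coinsurance on $12,090 = $1,813.50. Adding that to $5,334.60 gives $7,148.10, past the $6,200 cap; traveler pays only $6,200 − $5,334.60 = $865.40. Insurer: $12,090 − $865.40 = $11,224.60.

$11,224.60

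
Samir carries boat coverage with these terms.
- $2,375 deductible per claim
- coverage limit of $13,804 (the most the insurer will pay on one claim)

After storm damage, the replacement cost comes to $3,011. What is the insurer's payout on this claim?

Subtract the deductible: $3,011 − $2,375 = $636.
$636 ≤ $13,804, so the limit doesn't bind; insurer pays $636.

$636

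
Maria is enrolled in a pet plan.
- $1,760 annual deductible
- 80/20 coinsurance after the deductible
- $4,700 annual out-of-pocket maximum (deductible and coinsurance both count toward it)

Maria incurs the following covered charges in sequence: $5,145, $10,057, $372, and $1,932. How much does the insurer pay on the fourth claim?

#1 ($5,145): deductible takes $1,760, $3,385 remains; coinsurance $3,385 × 20% = $677. Cost to owner: $2,437. OOP to date $2,437. Insurer: $5,145 − $2,437 = $2,708.
#2 ($10,057): deductible met; 20% of $10,057 = $2,011.40. Owner owes $2,011.40 (running OOP $4,448.40). Insurer: $10,057 − $2,011.40 = $8,045.60.
#3 ($372): 20% coinsurance on $372 = $74.40. Owner pays $74.40; OOP now $4,522.80. Plan pays $372 − $74.40 = $297.60.
#4 ($1,932): deductible already satisfied, so owner's share is 20% × $1,932 = $386.40. That would push OOP to $4,909.20, over the $4,700 cap, so owner pays $4,700 − $4,522.80 = $177.20. Plan pays $1,932 − $177.20 = $1,754.80.

$1,754.80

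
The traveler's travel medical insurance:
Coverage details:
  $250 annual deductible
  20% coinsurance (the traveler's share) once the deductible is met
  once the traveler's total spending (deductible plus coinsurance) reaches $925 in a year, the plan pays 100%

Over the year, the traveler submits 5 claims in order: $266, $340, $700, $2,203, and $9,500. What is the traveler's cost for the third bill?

$140

Claim 1 — $266: $250 to deductible, leaving $16; coinsurance $16 × 20% = $3.20. Traveler pays $253.20; OOP now $253.20.
Claim 2 — $340: deductible met; 20% of $340 = $68. Traveler pays $68; OOP now $321.20.
Claim 3 — $700: 20% coinsurance on $700 = $140. Cost to traveler: $140. OOP to date $461.20.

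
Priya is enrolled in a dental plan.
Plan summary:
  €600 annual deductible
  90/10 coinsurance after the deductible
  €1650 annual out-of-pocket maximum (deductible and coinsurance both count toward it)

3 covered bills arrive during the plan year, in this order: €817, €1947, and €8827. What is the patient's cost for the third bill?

€833.60

#1 (€817): €600 finishes the deductible; €217 goes to coinsurance; coinsurance €217 × 10% = €21.70. Cost to patient: €621.70. OOP to date €621.70.
#2 (€1947): 10% coinsurance on €1947 = €194.70. Patient pays €194.70; OOP now €816.40.
#3 (€8827): deductible already satisfied, so patient's share is 10% × €8827 = €882.70. That would push OOP to €1699.10, over the €1650 cap, so patient pays €1650 − €816.40 = €833.60.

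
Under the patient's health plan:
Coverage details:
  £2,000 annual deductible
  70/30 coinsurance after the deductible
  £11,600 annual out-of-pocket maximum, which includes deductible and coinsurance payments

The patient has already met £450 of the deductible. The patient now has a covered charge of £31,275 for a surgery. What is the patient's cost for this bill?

Remaining deductible: £2,000 − £450 = £1,550.
The remaining £29,725 (= £31,275 − £1,550) moves to coinsurance.
Patient's 30% share of £29,725 is £8,917.50.
So the patient owes £1,550 + £8,917.50 = £10,467.50 before any cap.
Total out-of-pocket so far would be £450 + £10,467.50 = £10,917.50, below the £11,600 cap — no reduction.

£10,467.50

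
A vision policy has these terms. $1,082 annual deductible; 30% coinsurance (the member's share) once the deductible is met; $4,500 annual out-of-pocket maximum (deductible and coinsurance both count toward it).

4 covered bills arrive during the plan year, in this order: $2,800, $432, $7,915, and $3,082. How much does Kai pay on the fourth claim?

$398.50

#1 ($2,800): deductible takes $1,082, $1,718 remains; 30% of $1,718 = $515.40. Member owes $1,597.40 (running OOP $1,597.40).
#2 ($432): deductible met; 30% of $432 = $129.60. Cost to member: $129.60. OOP to date $1,727.
#3 ($7,915): deductible met; 30% of $7,915 = $2,374.50. Member owes $2,374.50 (running OOP $4,101.50).
#4 ($3,082): deductible already satisfied, so member's share is 30% × $3,082 = $924.60. That would push OOP to $5,026.10, over the $4,500 cap, so member pays $4,500 − $4,101.50 = $398.50.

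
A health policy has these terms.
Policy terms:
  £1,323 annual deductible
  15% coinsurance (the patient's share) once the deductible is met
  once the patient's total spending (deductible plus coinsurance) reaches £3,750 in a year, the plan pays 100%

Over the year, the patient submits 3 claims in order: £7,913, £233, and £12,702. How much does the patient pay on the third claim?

£1,403.55

#1 (£7,913): £1,323 finishes the deductible; £6,590 goes to coinsurance; patient's 15% is £988.50. Patient pays £2,311.50; OOP now £2,311.50.
#2 (£233): 15% coinsurance on £233 = £34.95. Cost to patient: £34.95. OOP to date £2,346.45.
#3 (£12,702): deductible already satisfied, so patient's share is 15% × £12,702 = £1,905.30. That would push OOP to £4,251.75, over the £3,750 cap, so patient pays £3,750 − £2,346.45 = £1,403.55.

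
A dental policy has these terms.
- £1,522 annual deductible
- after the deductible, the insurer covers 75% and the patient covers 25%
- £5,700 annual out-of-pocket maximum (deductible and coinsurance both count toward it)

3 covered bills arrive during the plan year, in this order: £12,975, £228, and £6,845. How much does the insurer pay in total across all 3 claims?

Claim 1 — £12,975: £1,522 finishes the deductible; £11,453 goes to coinsurance; patient's 25% is £2,863.25. Patient pays £4,385.25; OOP now £4,385.25. Insurer: £12,975 − £4,385.25 = £8,589.75.
Claim 2 — £228: deductible met; 25% of £228 = £57. Patient pays £57; OOP now £4,442.25. Insurer: £228 − £57 = £171.
Claim 3 — £6,845: deductible already satisfied, so patient's share is 25% × £6,845 = £1,711.25. That would push OOP to £6,153.50, over the £5,700 cap, so patient pays £5,700 − £4,442.25 = £1,257.75. Plan pays £6,845 − £1,257.75 = £5,587.25.
Insurer total: £8,589.75 + £171 + £5,587.25 = £14,348.

£14,348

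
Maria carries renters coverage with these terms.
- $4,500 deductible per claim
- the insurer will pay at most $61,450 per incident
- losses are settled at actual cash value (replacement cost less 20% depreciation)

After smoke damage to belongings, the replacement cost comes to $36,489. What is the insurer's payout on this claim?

$24,691.20

At 20% depreciation, ACV = $36,489 − $7,297.80 = $29,191.20.
Subtract the deductible: $29,191.20 − $4,500 = $24,691.20.
$24,691.20 ≤ $61,450, so the limit doesn't bind; insurer pays $24,691.20.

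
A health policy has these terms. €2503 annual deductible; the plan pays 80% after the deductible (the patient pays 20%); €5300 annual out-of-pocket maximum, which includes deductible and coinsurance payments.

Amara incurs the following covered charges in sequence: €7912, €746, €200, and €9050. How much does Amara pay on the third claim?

€40

Claim 1 (€7912): €2503 to deductible, leaving €5409; coinsurance €5409 × 20% = €1081.80. Patient pays €3584.80; OOP now €3584.80.
Claim 2 (€746): 20% coinsurance on €746 = €149.20. Patient pays €149.20; OOP now €3734.
Claim 3 (€200): deductible met; 20% of €200 = €40. Cost to patient: €40. OOP to date €3774.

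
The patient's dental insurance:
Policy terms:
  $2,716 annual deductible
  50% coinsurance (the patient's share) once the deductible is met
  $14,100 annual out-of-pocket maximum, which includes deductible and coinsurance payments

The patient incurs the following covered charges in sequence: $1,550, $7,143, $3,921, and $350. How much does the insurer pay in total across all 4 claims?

Claim 1 — $1,550: entire amount goes to the deductible. Patient pays $1,550; OOP now $1,550. Insurer: $1,550 − $1,550 = $0.
Claim 2 — $7,143: $1,166 to deductible, leaving $5,977; patient's 50% is $2,988.50. Cost to patient: $4,154.50. OOP to date $5,704.50. Insurer: $7,143 − $4,154.50 = $2,988.50.
Claim 3 — $3,921: 50% coinsurance on $3,921 = $1,960.50. Patient pays $1,960.50; OOP now $7,665. Plan pays $3,921 − $1,960.50 = $1,960.50.
Claim 4 — $350: deductible met; 50% of $350 = $175. Cost to patient: $175. OOP to date $7,840. Insurer: $350 − $175 = $175.
Insurer total: $0 + $2,988.50 + $1,960.50 + $175 = $5,124.

$5,124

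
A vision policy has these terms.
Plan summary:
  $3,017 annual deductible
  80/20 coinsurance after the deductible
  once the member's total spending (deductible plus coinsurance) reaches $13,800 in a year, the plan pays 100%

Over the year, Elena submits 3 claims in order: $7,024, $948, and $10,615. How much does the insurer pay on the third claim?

$8,492

Bill 1, $7,024: deductible takes $3,017, $4,007 remains; 20% of $4,007 = $801.40. Cost to member: $3,818.40. OOP to date $3,818.40. Insurer: $7,024 − $3,818.40 = $3,205.60.
Bill 2, $948: deductible met; 20% of $948 = $189.60. Cost to member: $189.60. OOP to date $4,008. Plan pays $948 − $189.60 = $758.40.
Bill 3, $10,615: 20% coinsurance on $10,615 = $2,123. Member pays $2,123; OOP now $6,131. Insurer: $10,615 − $2,123 = $8,492.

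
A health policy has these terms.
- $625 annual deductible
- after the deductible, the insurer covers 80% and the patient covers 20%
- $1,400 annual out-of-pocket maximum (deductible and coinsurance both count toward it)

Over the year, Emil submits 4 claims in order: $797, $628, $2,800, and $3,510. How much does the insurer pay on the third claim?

$2,240

Claim 1 — $797: $625 to deductible, leaving $172; coinsurance $172 × 20% = $34.40. Cost to patient: $659.40. OOP to date $659.40. Insurer: $797 − $659.40 = $137.60.
Claim 2 — $628: deductible met; 20% of $628 = $125.60. Patient owes $125.60 (running OOP $785). Plan pays $628 − $125.60 = $502.40.
Claim 3 — $2,800: deductible already satisfied, so patient's share is 20% × $2,800 = $560. Patient owes $560 (running OOP $1,345). Insurer: $2,800 − $560 = $2,240.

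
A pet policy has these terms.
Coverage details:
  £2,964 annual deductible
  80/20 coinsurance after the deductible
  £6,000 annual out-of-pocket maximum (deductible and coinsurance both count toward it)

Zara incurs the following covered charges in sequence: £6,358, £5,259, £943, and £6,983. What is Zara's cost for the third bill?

£188.60

Bill 1, £6,358: £2,964 to deductible, leaving £3,394; coinsurance £3,394 × 20% = £678.80. Cost to owner: £3,642.80. OOP to date £3,642.80.
Bill 2, £5,259: deductible already satisfied, so owner's share is 20% × £5,259 = £1,051.80. Owner pays £1,051.80; OOP now £4,694.60.
Bill 3, £943: deductible already satisfied, so owner's share is 20% × £943 = £188.60. Owner owes £188.60 (running OOP £4,883.20).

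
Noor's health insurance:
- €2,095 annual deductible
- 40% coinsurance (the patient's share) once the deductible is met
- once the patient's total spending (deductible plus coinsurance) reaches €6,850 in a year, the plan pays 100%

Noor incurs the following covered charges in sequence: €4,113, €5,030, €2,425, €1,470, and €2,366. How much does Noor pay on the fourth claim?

€588

Bill 1, €4,113: deductible takes €2,095, €2,018 remains; patient's 40% is €807.20. Patient pays €2,902.20; OOP now €2,902.20.
Bill 2, €5,030: deductible already satisfied, so patient's share is 40% × €5,030 = €2,012. Patient owes €2,012 (running OOP €4,914.20).
Bill 3, €2,425: deductible already satisfied, so patient's share is 40% × €2,425 = €970. Patient owes €970 (running OOP €5,884.20).
Bill 4, €1,470: 40% coinsurance on €1,470 = €588. Patient owes €588 (running OOP €6,472.20).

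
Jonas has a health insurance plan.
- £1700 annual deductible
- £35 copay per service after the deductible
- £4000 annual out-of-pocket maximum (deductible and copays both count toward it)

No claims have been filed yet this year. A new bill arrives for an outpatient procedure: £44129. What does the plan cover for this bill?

The full £1700 deductible is still open; £1700 of this bill applies to it.
That leaves £44129 − £1700 = £42429 for the copay.
Copay on this service: £35.
Patient responsibility before any cap: £1700 + £35 = £1735.
Year-to-date out-of-pocket becomes £0 + £1735 = £1735, still under the £4000 maximum, so no cap applies.
Insurer pays the balance: £44129 − £1735 = £42394.

£42394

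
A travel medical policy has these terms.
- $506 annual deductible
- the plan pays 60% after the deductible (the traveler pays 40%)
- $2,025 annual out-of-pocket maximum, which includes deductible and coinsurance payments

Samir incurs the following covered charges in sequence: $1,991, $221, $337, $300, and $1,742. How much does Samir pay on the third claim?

$134.80

Claim 1 ($1,991): $506 to deductible, leaving $1,485; 40% of $1,485 = $594. Cost to traveler: $1,100. OOP to date $1,100.
Claim 2 ($221): deductible met; 40% of $221 = $88.40. Cost to traveler: $88.40. OOP to date $1,188.40.
Claim 3 ($337): deductible met; 40% of $337 = $134.80. Traveler owes $134.80 (running OOP $1,323.20).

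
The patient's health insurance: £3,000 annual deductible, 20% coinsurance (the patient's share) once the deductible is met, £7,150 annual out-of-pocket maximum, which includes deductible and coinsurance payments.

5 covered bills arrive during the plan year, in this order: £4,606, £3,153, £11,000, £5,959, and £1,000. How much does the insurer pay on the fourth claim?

£4,960.80

Bill 1, £4,606: deductible takes £3,000, £1,606 remains; coinsurance £1,606 × 20% = £321.20. Cost to patient: £3,321.20. OOP to date £3,321.20. Plan pays £4,606 − £3,321.20 = £1,284.80.
Bill 2, £3,153: 20% coinsurance on £3,153 = £630.60. Cost to patient: £630.60. OOP to date £3,951.80. Insurer: £3,153 − £630.60 = £2,522.40.
Bill 3, £11,000: deductible met; 20% of £11,000 = £2,200. Patient owes £2,200 (running OOP £6,151.80). Plan pays £11,000 − £2,200 = £8,800.
Bill 4, £5,959: deductible already satisfied, so patient's share is 20% × £5,959 = £1,191.80. Adding that to £6,151.80 gives £7,343.60, past the £7,150 cap; patient pays only £7,150 − £6,151.80 = £998.20. Plan pays £5,959 − £998.20 = £4,960.80.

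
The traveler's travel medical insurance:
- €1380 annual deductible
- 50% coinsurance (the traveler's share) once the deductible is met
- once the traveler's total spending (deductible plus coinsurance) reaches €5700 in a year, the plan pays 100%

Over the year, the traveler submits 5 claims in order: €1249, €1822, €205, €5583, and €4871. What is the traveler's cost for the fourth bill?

€2791.50

Claim 1 — €1249: entire amount goes to the deductible. Traveler owes €1249 (running OOP €1249).
Claim 2 — €1822: €131 to deductible, leaving €1691; 50% of €1691 = €845.50. Traveler owes €976.50 (running OOP €2225.50).
Claim 3 — €205: 50% coinsurance on €205 = €102.50. Traveler pays €102.50; OOP now €2328.
Claim 4 — €5583: 50% coinsurance on €5583 = €2791.50. Traveler pays €2791.50; OOP now €5119.50.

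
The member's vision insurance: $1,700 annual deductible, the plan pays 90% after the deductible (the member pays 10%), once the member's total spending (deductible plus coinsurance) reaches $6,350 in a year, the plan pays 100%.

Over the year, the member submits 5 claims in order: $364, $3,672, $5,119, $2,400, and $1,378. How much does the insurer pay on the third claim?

$4,607.10

Claim 1 ($364): fully absorbed by the deductible. Cost to member: $364. OOP to date $364. Plan pays $364 − $364 = $0.
Claim 2 ($3,672): $1,336 to deductible, leaving $2,336; coinsurance $2,336 × 10% = $233.60. Member owes $1,569.60 (running OOP $1,933.60). Plan pays $3,672 − $1,569.60 = $2,102.40.
Claim 3 ($5,119): deductible already satisfied, so member's share is 10% × $5,119 = $511.90. Member owes $511.90 (running OOP $2,445.50). Plan pays $5,119 − $511.90 = $4,607.10.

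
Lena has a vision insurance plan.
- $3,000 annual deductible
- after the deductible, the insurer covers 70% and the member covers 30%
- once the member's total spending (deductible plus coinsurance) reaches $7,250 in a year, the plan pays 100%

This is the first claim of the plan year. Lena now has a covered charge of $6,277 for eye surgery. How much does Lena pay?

The full $3,000 deductible is still open; $3,000 of this bill applies to it.
That leaves $6,277 − $3,000 = $3,277 for coinsurance.
Coinsurance: $3,277 × 30% = $983.10.
So the member owes $3,000 + $983.10 = $3,983.10 before any cap.
Year-to-date out-of-pocket becomes $0 + $3,983.10 = $3,983.10, still under the $7,250 maximum, so no cap applies.

$3,983.10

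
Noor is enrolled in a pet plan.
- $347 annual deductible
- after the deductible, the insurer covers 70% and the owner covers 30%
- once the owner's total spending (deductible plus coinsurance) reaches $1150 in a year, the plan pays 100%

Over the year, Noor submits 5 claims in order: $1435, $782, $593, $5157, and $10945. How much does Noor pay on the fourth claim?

$64.10

#1 ($1435): deductible takes $347, $1088 remains; owner's 30% is $326.40. Owner pays $673.40; OOP now $673.40.
#2 ($782): deductible met; 30% of $782 = $234.60. Owner pays $234.60; OOP now $908.
#3 ($593): deductible met; 30% of $593 = $177.90. Owner pays $177.90; OOP now $1085.90.
#4 ($5157): 30% coinsurance on $5157 = $1547.10. That would push OOP to $2633, over the $1150 cap, so owner pays $1150 − $1085.90 = $64.10.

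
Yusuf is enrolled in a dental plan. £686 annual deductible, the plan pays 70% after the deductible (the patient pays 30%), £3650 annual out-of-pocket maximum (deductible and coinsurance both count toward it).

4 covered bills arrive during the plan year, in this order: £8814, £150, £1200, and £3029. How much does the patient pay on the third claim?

£360

Claim 1 (£8814): deductible takes £686, £8128 remains; 30% of £8128 = £2438.40. Patient pays £3124.40; OOP now £3124.40.
Claim 2 (£150): deductible already satisfied, so patient's share is 30% × £150 = £45. Cost to patient: £45. OOP to date £3169.40.
Claim 3 (£1200): deductible met; 30% of £1200 = £360. Patient pays £360; OOP now £3529.40.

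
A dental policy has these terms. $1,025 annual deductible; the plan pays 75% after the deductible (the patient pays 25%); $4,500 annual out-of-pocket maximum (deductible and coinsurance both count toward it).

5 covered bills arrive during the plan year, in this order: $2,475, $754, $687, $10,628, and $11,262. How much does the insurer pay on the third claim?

Claim 1 — $2,475: $1,025 finishes the deductible; $1,450 goes to coinsurance; 25% of $1,450 = $362.50. Patient pays $1,387.50; OOP now $1,387.50. Insurer: $2,475 − $1,387.50 = $1,087.50.
Claim 2 — $754: 25% coinsurance on $754 = $188.50. Patient owes $188.50 (running OOP $1,576). Plan pays $754 − $188.50 = $565.50.
Claim 3 — $687: deductible met; 25% of $687 = $171.75. Patient owes $171.75 (running OOP $1,747.75). Insurer: $687 − $171.75 = $515.25.

$515.25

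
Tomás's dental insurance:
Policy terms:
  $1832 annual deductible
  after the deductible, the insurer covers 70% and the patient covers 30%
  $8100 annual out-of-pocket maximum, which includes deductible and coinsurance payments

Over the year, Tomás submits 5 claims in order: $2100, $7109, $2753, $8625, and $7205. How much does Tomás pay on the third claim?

$825.90

Claim 1 — $2100: deductible takes $1832, $268 remains; patient's 30% is $80.40. Patient owes $1912.40 (running OOP $1912.40).
Claim 2 — $7109: deductible met; 30% of $7109 = $2132.70. Patient pays $2132.70; OOP now $4045.10.
Claim 3 — $2753: deductible met; 30% of $2753 = $825.90. Patient pays $825.90; OOP now $4871.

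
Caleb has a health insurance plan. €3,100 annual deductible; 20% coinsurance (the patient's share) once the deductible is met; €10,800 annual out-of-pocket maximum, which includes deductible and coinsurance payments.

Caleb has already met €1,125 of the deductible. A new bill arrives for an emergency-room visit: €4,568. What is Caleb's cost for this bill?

Deductible still to meet: €3,100 − €1,125 = €1,975.
That leaves €4,568 − €1,975 = €2,593 for coinsurance.
Patient's 20% share of €2,593 is €518.60.
That puts the patient's cost at €1,975 + €518.60 = €2,493.60 before any cap.
Year-to-date out-of-pocket becomes €1,125 + €2,493.60 = €3,618.60, still under the €10,800 maximum, so no cap applies.

€2,493.60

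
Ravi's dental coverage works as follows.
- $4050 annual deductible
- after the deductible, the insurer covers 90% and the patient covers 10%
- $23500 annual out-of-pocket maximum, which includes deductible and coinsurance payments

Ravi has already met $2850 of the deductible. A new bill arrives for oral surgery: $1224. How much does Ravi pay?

Remaining deductible: $4050 − $2850 = $1200.
After the $1200 deductible portion, $1224 − $1200 = $24 is subject to coinsurance.
Coinsurance: $24 × 10% = $2.40.
So the patient owes $1200 + $2.40 = $1202.40 before any cap.
Cumulative spending $2850 + $1202.40 = $4052.40 stays under the $23500 maximum.

$1202.40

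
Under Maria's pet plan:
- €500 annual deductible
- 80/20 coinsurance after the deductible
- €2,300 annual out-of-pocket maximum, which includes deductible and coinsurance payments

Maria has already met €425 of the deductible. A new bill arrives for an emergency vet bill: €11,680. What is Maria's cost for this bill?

Remaining deductible: €500 − €425 = €75.
After the €75 deductible portion, €11,680 − €75 = €11,605 is subject to coinsurance.
Coinsurance: €11,605 × 20% = €2,321.
That puts the owner's cost at €75 + €2,321 = €2,396 before any cap.
Year-to-date out-of-pocket would reach €425 + €2,396 = €2,821, above the €2,300 maximum, so the owner pays only €2,300 − €425 = €1,875.

€1,875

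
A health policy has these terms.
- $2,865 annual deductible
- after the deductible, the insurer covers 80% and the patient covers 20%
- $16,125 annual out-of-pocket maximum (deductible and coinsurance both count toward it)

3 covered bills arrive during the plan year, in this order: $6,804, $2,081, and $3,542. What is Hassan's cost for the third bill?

Claim 1 — $6,804: deductible takes $2,865, $3,939 remains; patient's 20% is $787.80. Patient pays $3,652.80; OOP now $3,652.80.
Claim 2 — $2,081: deductible met; 20% of $2,081 = $416.20. Patient owes $416.20 (running OOP $4,069).
Claim 3 — $3,542: deductible met; 20% of $3,542 = $708.40. Patient owes $708.40 (running OOP $4,777.40).

$708.40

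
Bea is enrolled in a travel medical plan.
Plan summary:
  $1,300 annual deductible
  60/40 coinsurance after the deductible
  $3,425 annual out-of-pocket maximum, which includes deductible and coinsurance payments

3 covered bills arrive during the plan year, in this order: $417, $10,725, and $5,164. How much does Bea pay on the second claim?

$3,008

Bill 1, $417: entire amount goes to the deductible. Cost to traveler: $417. OOP to date $417.
Bill 2, $10,725: $883 finishes the deductible; $9,842 goes to coinsurance; traveler's 40% is $3,936.80. Claim cost before the cap: $883 + $3,936.80 = $4,819.80. Adding that to $417 gives $5,236.80, past the $3,425 cap; traveler pays only $3,425 − $417 = $3,008.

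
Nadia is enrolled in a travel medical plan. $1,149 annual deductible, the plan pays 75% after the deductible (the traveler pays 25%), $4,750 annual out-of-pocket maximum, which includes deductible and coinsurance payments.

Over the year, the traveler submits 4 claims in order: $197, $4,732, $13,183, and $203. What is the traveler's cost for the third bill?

$2,656

Claim 1 — $197: fully absorbed by the deductible. Cost to traveler: $197. OOP to date $197.
Claim 2 — $4,732: $952 finishes the deductible; $3,780 goes to coinsurance; traveler's 25% is $945. Cost to traveler: $1,897. OOP to date $2,094.
Claim 3 — $13,183: 25% coinsurance on $13,183 = $3,295.75. That would push OOP to $5,389.75, over the $4,750 cap, so traveler pays $4,750 − $2,094 = $2,656.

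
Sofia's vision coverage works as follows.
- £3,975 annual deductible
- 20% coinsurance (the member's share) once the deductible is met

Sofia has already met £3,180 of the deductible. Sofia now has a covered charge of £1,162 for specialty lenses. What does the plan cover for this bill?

Deductible still to meet: £3,975 − £3,180 = £795.
After the £795 deductible portion, £1,162 − £795 = £367 is subject to coinsurance.
Coinsurance: £367 × 20% = £73.40.
That puts the member's cost at £795 + £73.40 = £868.40.
Insurer pays the balance: £1,162 − £868.40 = £293.60.

£293.60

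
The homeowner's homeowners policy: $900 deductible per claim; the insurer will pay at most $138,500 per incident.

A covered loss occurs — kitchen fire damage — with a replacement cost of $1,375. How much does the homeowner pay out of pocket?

$900

Less the $900 deductible: $1,375 − $900 = $475.
$475 ≤ $138,500, so the limit doesn't bind; insurer pays $475.
The homeowner bears the rest of the original loss: $1,375 − $475 = $900.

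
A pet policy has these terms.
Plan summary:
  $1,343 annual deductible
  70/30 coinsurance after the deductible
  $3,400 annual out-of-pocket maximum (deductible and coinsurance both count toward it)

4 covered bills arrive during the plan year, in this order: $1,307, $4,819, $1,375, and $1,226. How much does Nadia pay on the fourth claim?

$209.60

Claim 1 — $1,307: entire amount goes to the deductible. Owner pays $1,307; OOP now $1,307.
Claim 2 — $4,819: deductible takes $36, $4,783 remains; owner's 30% is $1,434.90. Owner owes $1,470.90 (running OOP $2,777.90).
Claim 3 — $1,375: deductible met; 30% of $1,375 = $412.50. Owner owes $412.50 (running OOP $3,190.40).
Claim 4 — $1,226: deductible met; 30% of $1,226 = $367.80. OOP would hit $3,558.20 > $3,400, so the cap limits the owner to $3,400 − $3,190.40 = $209.60.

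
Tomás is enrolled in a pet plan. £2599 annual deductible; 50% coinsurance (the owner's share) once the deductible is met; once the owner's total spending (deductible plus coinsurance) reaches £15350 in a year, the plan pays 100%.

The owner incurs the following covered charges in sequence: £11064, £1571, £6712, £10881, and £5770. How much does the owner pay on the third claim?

#1 (£11064): £2599 finishes the deductible; £8465 goes to coinsurance; 50% of £8465 = £4232.50. Owner owes £6831.50 (running OOP £6831.50).
#2 (£1571): 50% coinsurance on £1571 = £785.50. Cost to owner: £785.50. OOP to date £7617.
#3 (£6712): 50% coinsurance on £6712 = £3356. Cost to owner: £3356. OOP to date £10973.

£3356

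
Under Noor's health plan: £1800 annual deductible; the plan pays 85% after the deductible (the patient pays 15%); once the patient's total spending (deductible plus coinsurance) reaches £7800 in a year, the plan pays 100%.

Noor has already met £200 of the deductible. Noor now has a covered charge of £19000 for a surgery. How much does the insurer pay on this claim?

Deductible still to meet: £1800 − £200 = £1600.
After the £1600 deductible portion, £19000 − £1600 = £17400 is subject to coinsurance.
Coinsurance: £17400 × 15% = £2610.
Patient responsibility before any cap: £1600 + £2610 = £4210.
Total out-of-pocket so far would be £200 + £4210 = £4410, below the £7800 cap — no reduction.
The plan picks up £19000 − £4210 = £14790.

£14790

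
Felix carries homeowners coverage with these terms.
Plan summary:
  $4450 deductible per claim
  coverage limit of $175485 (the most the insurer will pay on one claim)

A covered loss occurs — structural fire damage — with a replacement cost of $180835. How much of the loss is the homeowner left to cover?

$5350

Less the $4450 deductible: $180835 − $4450 = $176385.
Since $176385 > $175485, the payout is capped at $175485.
The homeowner bears the rest of the original loss: $180835 − $175485 = $5350.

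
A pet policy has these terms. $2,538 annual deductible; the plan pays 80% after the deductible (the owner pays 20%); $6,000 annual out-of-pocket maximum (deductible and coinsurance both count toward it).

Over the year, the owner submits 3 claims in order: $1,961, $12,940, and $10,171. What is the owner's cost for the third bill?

Bill 1, $1,961: all of it applies to the deductible. Owner pays $1,961; OOP now $1,961.
Bill 2, $12,940: deductible takes $577, $12,363 remains; 20% of $12,363 = $2,472.60. Owner owes $3,049.60 (running OOP $5,010.60).
Bill 3, $10,171: deductible met; 20% of $10,171 = $2,034.20. OOP would hit $7,044.80 > $6,000, so the cap limits the owner to $6,000 − $5,010.60 = $989.40.

$989.40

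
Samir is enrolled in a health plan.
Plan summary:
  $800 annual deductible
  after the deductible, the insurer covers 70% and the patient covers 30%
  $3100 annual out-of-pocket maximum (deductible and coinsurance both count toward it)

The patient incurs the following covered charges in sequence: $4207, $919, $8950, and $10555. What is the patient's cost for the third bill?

$1002.20

Claim 1 — $4207: $800 finishes the deductible; $3407 goes to coinsurance; coinsurance $3407 × 30% = $1022.10. Patient pays $1822.10; OOP now $1822.10.
Claim 2 — $919: 30% coinsurance on $919 = $275.70. Patient pays $275.70; OOP now $2097.80.
Claim 3 — $8950: deductible already satisfied, so patient's share is 30% × $8950 = $2685. That would push OOP to $4782.80, over the $3100 cap, so patient pays $3100 − $2097.80 = $1002.20.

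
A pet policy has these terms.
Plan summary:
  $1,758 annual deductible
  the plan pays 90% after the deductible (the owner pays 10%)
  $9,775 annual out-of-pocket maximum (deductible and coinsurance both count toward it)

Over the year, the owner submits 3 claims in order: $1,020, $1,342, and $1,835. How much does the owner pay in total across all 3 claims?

$2,001.90

Claim 1 ($1,020): entire amount goes to the deductible. Cost to owner: $1,020. OOP to date $1,020.
Claim 2 ($1,342): deductible takes $738, $604 remains; 10% of $604 = $60.40. Owner pays $798.40; OOP now $1,818.40.
Claim 3 ($1,835): 10% coinsurance on $1,835 = $183.50. Owner pays $183.50; OOP now $2,001.90.
Total paid by the owner: $1,020 + $798.40 + $183.50 = $2,001.90.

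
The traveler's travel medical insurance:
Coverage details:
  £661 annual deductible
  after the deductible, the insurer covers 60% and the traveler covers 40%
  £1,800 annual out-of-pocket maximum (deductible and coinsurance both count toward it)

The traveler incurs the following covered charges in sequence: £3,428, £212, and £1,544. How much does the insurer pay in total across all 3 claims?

#1 (£3,428): deductible takes £661, £2,767 remains; 40% of £2,767 = £1,106.80. Traveler owes £1,767.80 (running OOP £1,767.80). Insurer: £3,428 − £1,767.80 = £1,660.20.
#2 (£212): 40% coinsurance on £212 = £84.80. Adding that to £1,767.80 gives £1,852.60, past the £1,800 cap; traveler pays only £1,800 − £1,767.80 = £32.20. Insurer: £212 − £32.20 = £179.80.
#3 (£1,544): 40% coinsurance on £1,544 = £617.60. That would push OOP to £2,417.60, over the £1,800 cap, so traveler pays £1,800 − £1,800 = £0. Plan pays £1,544 − £0 = £1,544.
Insurer total: £1,660.20 + £179.80 + £1,544 = £3,384.

£3,384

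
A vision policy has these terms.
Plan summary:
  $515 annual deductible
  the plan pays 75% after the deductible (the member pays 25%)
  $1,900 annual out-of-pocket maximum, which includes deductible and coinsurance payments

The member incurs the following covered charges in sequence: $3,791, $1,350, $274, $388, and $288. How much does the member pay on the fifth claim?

$63

Claim 1 ($3,791): $515 to deductible, leaving $3,276; member's 25% is $819. Cost to member: $1,334. OOP to date $1,334.
Claim 2 ($1,350): deductible met; 25% of $1,350 = $337.50. Cost to member: $337.50. OOP to date $1,671.50.
Claim 3 ($274): deductible met; 25% of $274 = $68.50. Member pays $68.50; OOP now $1,740.
Claim 4 ($388): deductible already satisfied, so member's share is 25% × $388 = $97. Cost to member: $97. OOP to date $1,837.
Claim 5 ($288): 25% coinsurance on $288 = $72. OOP would hit $1,909 > $1,900, so the cap limits the member to $1,900 − $1,837 = $63.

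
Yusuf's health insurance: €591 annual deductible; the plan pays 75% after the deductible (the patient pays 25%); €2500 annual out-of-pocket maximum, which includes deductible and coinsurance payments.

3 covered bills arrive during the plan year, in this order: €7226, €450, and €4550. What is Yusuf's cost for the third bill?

€137.75

Bill 1, €7226: €591 to deductible, leaving €6635; coinsurance €6635 × 25% = €1658.75. Cost to patient: €2249.75. OOP to date €2249.75.
Bill 2, €450: deductible met; 25% of €450 = €112.50. Patient pays €112.50; OOP now €2362.25.
Bill 3, €4550: 25% coinsurance on €4550 = €1137.50. Adding that to €2362.25 gives €3499.75, past the €2500 cap; patient pays only €2500 − €2362.25 = €137.75.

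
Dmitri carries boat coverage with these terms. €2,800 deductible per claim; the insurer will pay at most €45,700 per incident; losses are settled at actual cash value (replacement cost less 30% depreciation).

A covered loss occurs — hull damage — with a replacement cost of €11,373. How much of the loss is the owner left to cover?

€6,211.90

Depreciate 30%: the covered value is €11,373 × 0.7 = €7,961.10.
Subtract the deductible: €7,961.10 − €2,800 = €5,161.10.
That's under the €45,700 cap, so the insurer reimburses the full €5,161.10.
Owner's share is the uncovered remainder: €11,373 − €5,161.10 = €6,211.90.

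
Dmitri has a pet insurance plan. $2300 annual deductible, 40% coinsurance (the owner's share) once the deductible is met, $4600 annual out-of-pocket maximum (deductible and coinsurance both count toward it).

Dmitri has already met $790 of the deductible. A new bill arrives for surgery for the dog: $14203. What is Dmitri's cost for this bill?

$3810

Remaining deductible: $2300 − $790 = $1510.
The remaining $12693 (= $14203 − $1510) moves to coinsurance.
40% of $12693 = $5077.20 falls to the owner.
That puts the owner's cost at $1510 + $5077.20 = $6587.20 before any cap.
Year-to-date out-of-pocket would reach $790 + $6587.20 = $7377.20, above the $4600 maximum, so the owner pays only $4600 − $790 = $3810.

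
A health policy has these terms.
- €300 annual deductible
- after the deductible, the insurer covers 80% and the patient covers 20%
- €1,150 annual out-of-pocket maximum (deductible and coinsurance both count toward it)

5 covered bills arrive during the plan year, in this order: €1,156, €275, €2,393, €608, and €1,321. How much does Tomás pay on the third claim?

€478.60

Claim 1 — €1,156: €300 to deductible, leaving €856; patient's 20% is €171.20. Patient owes €471.20 (running OOP €471.20).
Claim 2 — €275: deductible already satisfied, so patient's share is 20% × €275 = €55. Patient owes €55 (running OOP €526.20).
Claim 3 — €2,393: 20% coinsurance on €2,393 = €478.60. Cost to patient: €478.60. OOP to date €1,004.80.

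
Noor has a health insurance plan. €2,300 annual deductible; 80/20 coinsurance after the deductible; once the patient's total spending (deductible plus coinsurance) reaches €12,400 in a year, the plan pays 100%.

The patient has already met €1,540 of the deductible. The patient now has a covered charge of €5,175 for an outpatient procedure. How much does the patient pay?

Remaining deductible: €2,300 − €1,540 = €760.
After the €760 deductible portion, €5,175 − €760 = €4,415 is subject to coinsurance.
Coinsurance: €4,415 × 20% = €883.
Patient responsibility before any cap: €760 + €883 = €1,643.
Cumulative spending €1,540 + €1,643 = €3,183 stays under the €12,400 maximum.

€1,643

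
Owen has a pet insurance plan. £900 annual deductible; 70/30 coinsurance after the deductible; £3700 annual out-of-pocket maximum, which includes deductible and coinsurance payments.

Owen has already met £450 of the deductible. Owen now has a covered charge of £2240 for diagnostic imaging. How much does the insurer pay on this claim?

Deductible still to meet: £900 − £450 = £450.
The remaining £1790 (= £2240 − £450) moves to coinsurance.
Owner's 30% share of £1790 is £537.
That puts the owner's cost at £450 + £537 = £987 before any cap.
Year-to-date out-of-pocket becomes £450 + £987 = £1437, still under the £3700 maximum, so no cap applies.
The insurer covers the remainder: £2240 − £987 = £1253.

£1253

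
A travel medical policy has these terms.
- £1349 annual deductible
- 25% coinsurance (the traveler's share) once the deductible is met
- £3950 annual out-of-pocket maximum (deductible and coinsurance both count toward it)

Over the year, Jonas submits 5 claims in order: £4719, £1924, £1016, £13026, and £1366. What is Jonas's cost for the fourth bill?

£1023.50

Claim 1 — £4719: £1349 finishes the deductible; £3370 goes to coinsurance; coinsurance £3370 × 25% = £842.50. Traveler pays £2191.50; OOP now £2191.50.
Claim 2 — £1924: deductible already satisfied, so traveler's share is 25% × £1924 = £481. Cost to traveler: £481. OOP to date £2672.50.
Claim 3 — £1016: deductible met; 25% of £1016 = £254. Traveler pays £254; OOP now £2926.50.
Claim 4 — £13026: 25% coinsurance on £13026 = £3256.50. That would push OOP to £6183, over the £3950 cap, so traveler pays £3950 − £2926.50 = £1023.50.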